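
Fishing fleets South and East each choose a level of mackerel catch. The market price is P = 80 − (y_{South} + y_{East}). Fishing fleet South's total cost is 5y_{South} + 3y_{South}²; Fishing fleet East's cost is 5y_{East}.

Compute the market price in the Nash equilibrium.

40

Fishing fleet South's profit: π = y_{South}(80 − (y_{South} + y_{East})) − 5y_{South} − 3y_{South}².
∂π/∂y_{South} = 75 − 8y_{South} − y_{East} = 0, so y_{South} = 9.375 − 0.125y_{East}.
For East: ∂π/∂y_{East} = 75 − 2y_{East} − y_{South} = 0 ⇒ y_{East} = 37.5 − 0.5y_{South}.
Solving the two reaction functions simultaneously: (1 − (−0.125)(−0.5))y_{South} = 9.375 − 0.125·37.5, so 0.9375y_{South} = 4.6875 and y_{South} = 5.
Then y_{East} = 37.5 − 0.5·5 = 35.
Equilibrium price: P = 80 − 40 = 40.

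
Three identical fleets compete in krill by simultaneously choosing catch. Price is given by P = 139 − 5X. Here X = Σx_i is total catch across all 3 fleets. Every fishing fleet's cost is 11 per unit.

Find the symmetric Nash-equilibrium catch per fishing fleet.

A representative fishing fleet's profit is π_i = x_i(139 − 5X) − 11x_i, with X = x_i + Σ_{j≠i} x_j.
First-order condition: 128 − 10x_i − 5Σ_{j≠i} x_j = 0.
Imposing symmetry (x_j = x for all j) turns Σ_{j≠i} x_j into 2x, so 128 = 20x and x = 6.4.

6.4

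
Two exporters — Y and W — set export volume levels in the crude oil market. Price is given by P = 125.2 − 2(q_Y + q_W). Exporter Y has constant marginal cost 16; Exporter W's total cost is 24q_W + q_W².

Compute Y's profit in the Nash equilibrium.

Exporter Y's profit: π = q_Y(125.2 − 2(q_Y + q_W)) − 16q_Y.
∂π/∂q_Y = 109.2 − 4q_Y − 2q_W = 0, so q_Y = 27.3 − 0.5q_W.
For W: ∂π/∂q_W = 101.2 − 6q_W − 2q_Y = 0 ⇒ q_W = 253/15 − (1/3)q_Y.
Solving the two reaction functions simultaneously: (1 − (−0.5)(−1/3))q_Y = 27.3 − 0.5·(253/15), so (5/6)q_Y = 283/15 and q_Y = 22.64.
Then q_W = 253/15 − (1/3)·22.64 = 9.32.
Price P = 125.2 − 2·31.96 = 61.28.
Y's profit: (61.28 − 16)·22.64 = 1025.1392.

1025.1392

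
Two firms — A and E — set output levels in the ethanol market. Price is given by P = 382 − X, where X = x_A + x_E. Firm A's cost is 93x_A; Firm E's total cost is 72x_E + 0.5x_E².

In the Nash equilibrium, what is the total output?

Firm A's profit: π = x_A(382 − (x_A + x_E)) − 93x_A.
∂π/∂x_A = 289 − 2x_A − x_E = 0, so x_A = 144.5 − 0.5x_E.
For E: ∂π/∂x_E = 310 − 3x_E − x_A = 0 ⇒ x_E = 310/3 − (1/3)x_A.
Solving the two reaction functions simultaneously: (1 − (−0.5)(−1/3))x_A = 144.5 − 0.5·(310/3), so (5/6)x_A = 557/6 and x_A = 111.4.
Then x_E = 310/3 − (1/3)·111.4 = 66.2.
Total output: 111.4 + 66.2 = 177.6.

177.6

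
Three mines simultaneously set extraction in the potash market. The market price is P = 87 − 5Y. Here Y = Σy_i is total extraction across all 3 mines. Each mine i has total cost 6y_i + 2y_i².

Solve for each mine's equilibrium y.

A representative mine's profit is π_i = y_i(87 − 5Y) − 6y_i − 2y_i², with Y = y_i + Σ_{j≠i} y_j.
First-order condition: 81 − 14y_i − 5Σ_{j≠i} y_j = 0.
With identical mines, set every y_j = y: then 81 − 14y − 10y = 0, i.e. y = 81/24 = 3.375.

3.375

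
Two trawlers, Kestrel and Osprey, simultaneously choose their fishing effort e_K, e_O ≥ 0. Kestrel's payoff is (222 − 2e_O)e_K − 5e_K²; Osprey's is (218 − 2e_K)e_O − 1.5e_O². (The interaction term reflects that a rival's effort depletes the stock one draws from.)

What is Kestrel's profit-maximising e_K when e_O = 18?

Expanding Kestrel's payoff: 222e_K − 2e_Oe_K − 5e_K².
∂π/∂e_K = 222 − 2e_O − 10e_K = 0, so e_K = 22.2 − 0.2e_O.
At e_O = 18: e_K = 22.2 − 0.2·18 = 18.6.

18.6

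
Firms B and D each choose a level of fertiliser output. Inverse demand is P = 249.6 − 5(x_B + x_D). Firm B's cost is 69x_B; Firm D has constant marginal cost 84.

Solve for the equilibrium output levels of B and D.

13.04, 10.04

Firm B's profit: π = x_B(249.6 − 5(x_B + x_D)) − 69x_B.
∂π/∂x_B = 180.6 − 10x_B − 5x_D = 0, so x_B = 18.06 − 0.5x_D.
By the same steps for D: x_D = 16.56 − 0.5x_B.
Solving the two reaction functions simultaneously: (1 − (−0.5)(−0.5))x_B = 18.06 − 0.5·16.56, so 0.75x_B = 9.78 and x_B = 13.04.
Then x_D = 16.56 − 0.5·13.04 = 10.04.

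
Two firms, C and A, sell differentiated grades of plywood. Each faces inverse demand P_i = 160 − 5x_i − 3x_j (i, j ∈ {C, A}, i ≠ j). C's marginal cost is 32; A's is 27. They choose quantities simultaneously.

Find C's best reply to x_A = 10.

Firm C's profit: π = x_C(160 − 5x_C − 3x_A) − 32x_C.
∂π/∂x_C = 128 − 10x_C − 3x_A = 0 ⇒ x_C = 12.8 − 0.3x_A.
At x_A = 10: x_C = 12.8 − 0.3·10 = 9.8.

9.8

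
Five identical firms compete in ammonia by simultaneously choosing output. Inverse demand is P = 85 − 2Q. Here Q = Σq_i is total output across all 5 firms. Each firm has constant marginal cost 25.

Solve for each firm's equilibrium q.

5

A representative firm's profit is π_i = q_i(85 − 2Q) − 25q_i, with Q = q_i + Σ_{j≠i} q_j.
First-order condition: 60 − 4q_i − 2Σ_{j≠i} q_j = 0.
In a symmetric equilibrium every firm chooses the same q, so Σ_{j≠i} q_j = 4q. The condition becomes 60 − 12q = 0, giving q = 60/12 = 5.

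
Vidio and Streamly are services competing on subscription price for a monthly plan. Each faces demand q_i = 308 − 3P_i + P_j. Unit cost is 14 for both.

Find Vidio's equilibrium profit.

9408

Vidio's profit: π = (P_{Vidio} − 14)(308 − 3P_{Vidio} + P_{Streamly}).
∂π/∂P_{Vidio} = 350 − 6P_{Vidio} + P_{Streamly} = 0 ⇒ P_{Vidio} = 175/3 + (1/6)P_{Streamly}.
Setting P_{Vidio} = P_{Streamly} in the reaction function: P_{Vidio} = 175/3 + (1/6)P_{Vidio}, so P_{Vidio} = (175/3) / (5/6) = 70.
q_{Vidio} = 308 − 3·70 + 70 = 168.
Profit = (70 − 14)·168 = 9408.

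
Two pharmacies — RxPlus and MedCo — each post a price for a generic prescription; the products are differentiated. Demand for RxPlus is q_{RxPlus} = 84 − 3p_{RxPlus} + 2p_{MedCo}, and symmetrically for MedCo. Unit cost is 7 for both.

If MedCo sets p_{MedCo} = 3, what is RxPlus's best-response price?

RxPlus's profit: π = (p_{RxPlus} − 7)(84 − 3p_{RxPlus} + 2p_{MedCo}).
∂π/∂p_{RxPlus} = 105 − 6p_{RxPlus} + 2p_{MedCo} = 0 ⇒ p_{RxPlus} = 17.5 + (1/3)p_{MedCo}.
At p_{MedCo} = 3: p_{RxPlus} = 17.5 + (1/3)·3 = 18.5.

18.5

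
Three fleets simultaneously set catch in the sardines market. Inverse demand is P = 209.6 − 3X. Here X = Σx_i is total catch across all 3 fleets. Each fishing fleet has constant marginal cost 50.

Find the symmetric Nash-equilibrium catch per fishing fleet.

13.3

A representative fishing fleet's profit is π_i = x_i(209.6 − 3X) − 50x_i, with X = x_i + Σ_{j≠i} x_j.
First-order condition: 159.6 − 6x_i − 3Σ_{j≠i} x_j = 0.
With identical fishing fleets, set every x_j = x: then 159.6 − 6x − 6x = 0, i.e. x = 159.6/12 = 13.3.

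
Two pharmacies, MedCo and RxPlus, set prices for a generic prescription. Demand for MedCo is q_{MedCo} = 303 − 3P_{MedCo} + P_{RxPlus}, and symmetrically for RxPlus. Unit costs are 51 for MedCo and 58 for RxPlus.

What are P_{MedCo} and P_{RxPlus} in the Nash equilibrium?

91.8, 94.8

MedCo's profit: π = (P_{MedCo} − 51)(303 − 3P_{MedCo} + P_{RxPlus}).
∂π/∂P_{MedCo} = 456 − 6P_{MedCo} + P_{RxPlus} = 0 ⇒ P_{MedCo} = 76 + (1/6)P_{RxPlus}.
Similarly P_{RxPlus} = 79.5 + (1/6)P_{MedCo}.
Substituting the second reaction function into the first: P_{MedCo} = 76 + (1/6)(79.5 + (1/6)P_{MedCo}), which gives (35/36)P_{MedCo} = 89.25 ⇒ P_{MedCo} = 91.8.
Then P_{RxPlus} = 79.5 + (1/6)·91.8 = 94.8.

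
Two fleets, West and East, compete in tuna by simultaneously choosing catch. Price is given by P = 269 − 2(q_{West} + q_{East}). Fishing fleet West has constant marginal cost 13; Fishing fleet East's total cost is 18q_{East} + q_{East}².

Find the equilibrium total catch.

Fishing fleet West's profit: π = q_{West}(269 − 2(q_{West} + q_{East})) − 13q_{West}.
∂π/∂q_{West} = 256 − 4q_{West} − 2q_{East} = 0, so q_{West} = 64 − 0.5q_{East}.
For East: ∂π/∂q_{East} = 251 − 6q_{East} − 2q_{West} = 0 ⇒ q_{East} = 251/6 − (1/3)q_{West}.
Substituting the second reaction function into the first: q_{West} = 64 − 0.5(251/6 − (1/3)q_{West}), which gives (5/6)q_{West} = 517/12 ⇒ q_{West} = 51.7.
Then q_{East} = 251/6 − (1/3)·51.7 = 24.6.
Total catch: 51.7 + 24.6 = 76.3.

76.3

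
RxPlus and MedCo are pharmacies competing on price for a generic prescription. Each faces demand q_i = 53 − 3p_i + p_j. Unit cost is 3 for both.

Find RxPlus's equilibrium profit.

RxPlus's profit: π = (p_{RxPlus} − 3)(53 − 3p_{RxPlus} + p_{MedCo}).
∂π/∂p_{RxPlus} = 62 − 6p_{RxPlus} + p_{MedCo} = 0 ⇒ p_{RxPlus} = 31/3 + (1/6)p_{MedCo}.
By symmetry p_{MedCo} = p_{RxPlus}; substituting into the reaction function, (5/6)p_{RxPlus} = 31/3 and p_{RxPlus} = 12.4.
q_{RxPlus} = 53 − 3·12.4 + 12.4 = 28.2.
Profit = (12.4 − 3)·28.2 = 265.08.

265.08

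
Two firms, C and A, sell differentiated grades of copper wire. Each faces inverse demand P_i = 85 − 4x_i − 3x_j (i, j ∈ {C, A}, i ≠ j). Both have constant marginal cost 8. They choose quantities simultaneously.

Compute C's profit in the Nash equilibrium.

196

Firm C's profit: π = x_C(85 − 4x_C − 3x_A) − 8x_C.
∂π/∂x_C = 77 − 8x_C − 3x_A = 0 ⇒ x_C = 9.625 − 0.375x_A.
Setting x_C = x_A in the reaction function: x_C = 9.625 − 0.375x_C, so x_C = 9.625 / 1.375 = 7.
P_C = 85 − 4·7 − 3·7 = 36.
Profit = (36 − 8)·7 = 196.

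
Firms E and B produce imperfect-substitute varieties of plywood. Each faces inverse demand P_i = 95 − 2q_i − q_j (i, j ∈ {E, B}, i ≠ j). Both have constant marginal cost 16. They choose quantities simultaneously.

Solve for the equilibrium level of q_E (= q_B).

Firm E's profit: π = q_E(95 − 2q_E − q_B) − 16q_E.
∂π/∂q_E = 79 − 4q_E − q_B = 0 ⇒ q_E = 19.75 − 0.25q_B.
The game is symmetric, so in equilibrium q_B = q_E: the reaction function gives 1.25q_E = 19.75, hence q_E = 15.8.

15.8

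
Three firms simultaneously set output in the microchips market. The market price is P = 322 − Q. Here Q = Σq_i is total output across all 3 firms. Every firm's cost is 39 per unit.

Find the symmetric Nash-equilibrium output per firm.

A representative firm's profit is π_i = q_i(322 − Q) − 39q_i, with Q = q_i + Σ_{j≠i} q_j.
First-order condition: 283 − 2q_i − Σ_{j≠i} q_j = 0.
In a symmetric equilibrium every firm chooses the same q, so Σ_{j≠i} q_j = 2q. The condition becomes 283 − 4q = 0, giving q = 283/4 = 70.75.

70.75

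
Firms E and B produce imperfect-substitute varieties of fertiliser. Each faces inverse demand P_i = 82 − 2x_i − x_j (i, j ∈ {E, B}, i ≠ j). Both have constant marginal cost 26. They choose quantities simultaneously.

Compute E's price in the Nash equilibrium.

48.4

Firm E's profit: π = x_E(82 − 2x_E − x_B) − 26x_E.
∂π/∂x_E = 56 − 4x_E − x_B = 0 ⇒ x_E = 14 − 0.25x_B.
Setting x_E = x_B in the reaction function: x_E = 14 − 0.25x_E, so x_E = 14 / 1.25 = 11.2.
P_E = 82 − 2·11.2 − 11.2 = 48.4.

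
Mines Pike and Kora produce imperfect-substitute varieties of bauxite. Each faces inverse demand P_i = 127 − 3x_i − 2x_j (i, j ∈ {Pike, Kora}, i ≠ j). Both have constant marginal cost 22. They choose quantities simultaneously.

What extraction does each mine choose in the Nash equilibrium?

Mine Pike's profit: π = x_{Pike}(127 − 3x_{Pike} − 2x_{Kora}) − 22x_{Pike}.
∂π/∂x_{Pike} = 105 − 6x_{Pike} − 2x_{Kora} = 0 ⇒ x_{Pike} = 17.5 − (1/3)x_{Kora}.
The game is symmetric, so in equilibrium x_{Kora} = x_{Pike}: the reaction function gives (4/3)x_{Pike} = 17.5, hence x_{Pike} = 13.125.

13.125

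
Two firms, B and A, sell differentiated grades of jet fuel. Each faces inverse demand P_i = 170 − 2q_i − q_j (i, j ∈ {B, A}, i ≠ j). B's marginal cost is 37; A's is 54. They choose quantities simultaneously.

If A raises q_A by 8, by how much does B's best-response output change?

Firm B's profit: π = q_B(170 − 2q_B − q_A) − 37q_B.
∂π/∂q_B = 133 − 4q_B − q_A = 0 ⇒ q_B = 33.25 − 0.25q_A.
The reaction-function slope is −0.25, so an 8-unit rise in q_A moves q_B by −0.25 × 8 = −2. B's best response falls — the actions are strategic substitutes.

-2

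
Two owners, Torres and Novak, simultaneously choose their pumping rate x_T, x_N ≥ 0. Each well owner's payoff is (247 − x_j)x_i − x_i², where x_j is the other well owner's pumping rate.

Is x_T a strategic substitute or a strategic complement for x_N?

Torres's payoff is (247 − x_N)x_T − x_T².
∂π/∂x_T = 247 − x_N − 2x_T = 0, so x_T = 123.5 − 0.5x_N.
The best-response slope dx_T/dx_N = −0.5 < 0: the reaction function is downward-sloping, so the choices are strategic substitutes.

strategic substitutes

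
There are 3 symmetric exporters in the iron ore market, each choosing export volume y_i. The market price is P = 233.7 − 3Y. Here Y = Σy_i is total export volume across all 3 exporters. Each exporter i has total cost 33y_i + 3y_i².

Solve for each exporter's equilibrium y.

A representative exporter's profit is π_i = y_i(233.7 − 3Y) − 33y_i − 3y_i², with Y = y_i + Σ_{j≠i} y_j.
First-order condition: 200.7 − 12y_i − 3Σ_{j≠i} y_j = 0.
With identical exporters, set every y_j = y: then 200.7 − 12y − 6y = 0, i.e. y = 200.7/18 = 11.15.

11.15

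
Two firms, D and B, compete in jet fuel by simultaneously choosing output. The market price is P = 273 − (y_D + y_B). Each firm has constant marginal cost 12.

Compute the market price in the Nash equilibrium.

99

Firm D's profit: π = y_D(273 − (y_D + y_B)) − 12y_D.
∂π/∂y_D = 261 − 2y_D − y_B = 0, so y_D = 130.5 − 0.5y_B.
Setting y_D = y_B in the reaction function: y_D = 130.5 − 0.5y_D, so y_D = 130.5 / 1.5 = 87.
Equilibrium price: P = 273 − 174 = 99.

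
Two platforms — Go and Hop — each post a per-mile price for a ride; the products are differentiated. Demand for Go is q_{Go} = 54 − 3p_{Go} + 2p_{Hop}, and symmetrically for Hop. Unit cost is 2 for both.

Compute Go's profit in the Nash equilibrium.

507

Go's profit: π = (p_{Go} − 2)(54 − 3p_{Go} + 2p_{Hop}).
∂π/∂p_{Go} = 60 − 6p_{Go} + 2p_{Hop} = 0 ⇒ p_{Go} = 10 + (1/3)p_{Hop}.
The game is symmetric, so in equilibrium p_{Hop} = p_{Go}: the reaction function gives (2/3)p_{Go} = 10, hence p_{Go} = 15.
q_{Go} = 54 − 3·15 + 2·15 = 39.
Profit = (15 − 2)·39 = 507.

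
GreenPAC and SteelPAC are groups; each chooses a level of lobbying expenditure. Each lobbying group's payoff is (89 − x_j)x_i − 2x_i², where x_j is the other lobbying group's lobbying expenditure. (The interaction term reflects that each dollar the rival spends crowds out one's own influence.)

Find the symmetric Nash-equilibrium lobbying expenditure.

GreenPAC's payoff is (89 − x_S)x_G − 2x_G².
∂π/∂x_G = 89 − x_S − 4x_G = 0, so x_G = 22.25 − 0.25x_S.
By symmetry x_S = x_G; substituting into the reaction function, 1.25x_G = 22.25 and x_G = 17.8.

17.8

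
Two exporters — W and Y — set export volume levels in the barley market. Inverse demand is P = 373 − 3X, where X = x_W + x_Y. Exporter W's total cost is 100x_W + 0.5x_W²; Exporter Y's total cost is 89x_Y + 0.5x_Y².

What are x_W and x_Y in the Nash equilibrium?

26.475, 29.225

Exporter W's profit: π = x_W(373 − 3(x_W + x_Y)) − 100x_W − 0.5x_W².
∂π/∂x_W = 273 − 7x_W − 3x_Y = 0, so x_W = 39 − (3/7)x_Y.
By the same steps for Y: x_Y = 284/7 − (3/7)x_W.
Solving the two reaction functions simultaneously: (1 − (−3/7)(−3/7))x_W = 39 − (3/7)·(284/7), so (40/49)x_W = 1059/49 and x_W = 26.475.
Then x_Y = 284/7 − (3/7)·26.475 = 29.225.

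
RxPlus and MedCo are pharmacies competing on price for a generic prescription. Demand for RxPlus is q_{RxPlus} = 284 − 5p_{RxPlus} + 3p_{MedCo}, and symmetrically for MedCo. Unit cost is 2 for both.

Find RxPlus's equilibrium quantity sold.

RxPlus's profit: π = (p_{RxPlus} − 2)(284 − 5p_{RxPlus} + 3p_{MedCo}).
∂π/∂p_{RxPlus} = 294 − 10p_{RxPlus} + 3p_{MedCo} = 0 ⇒ p_{RxPlus} = 29.4 + 0.3p_{MedCo}.
By symmetry p_{MedCo} = p_{RxPlus}; substituting into the reaction function, 0.7p_{RxPlus} = 29.4 and p_{RxPlus} = 42.
q_{RxPlus} = 284 − 5·42 + 3·42 = 200.

200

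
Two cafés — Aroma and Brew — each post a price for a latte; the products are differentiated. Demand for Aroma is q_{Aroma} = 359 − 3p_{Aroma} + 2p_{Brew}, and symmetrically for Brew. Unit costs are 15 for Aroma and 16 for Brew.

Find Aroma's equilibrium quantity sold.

Aroma's profit: π = (p_{Aroma} − 15)(359 − 3p_{Aroma} + 2p_{Brew}).
∂π/∂p_{Aroma} = 404 − 6p_{Aroma} + 2p_{Brew} = 0 ⇒ p_{Aroma} = 202/3 + (1/3)p_{Brew}.
Similarly p_{Brew} = 407/6 + (1/3)p_{Aroma}.
Solving the two reaction functions simultaneously: (1 − (1/3)(1/3))p_{Aroma} = 202/3 + (1/3)·(407/6), so (8/9)p_{Aroma} = 1619/18 and p_{Aroma} = 101.1875.
Then p_{Brew} = 407/6 + (1/3)·101.1875 = 101.5625.
q_{Aroma} = 359 − 3·101.1875 + 2·101.5625 = 258.5625.

258.5625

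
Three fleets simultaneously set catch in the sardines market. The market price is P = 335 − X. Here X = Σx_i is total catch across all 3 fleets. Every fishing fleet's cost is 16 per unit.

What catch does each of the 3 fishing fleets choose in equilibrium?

A representative fishing fleet's profit is π_i = x_i(335 − X) − 16x_i, with X = x_i + Σ_{j≠i} x_j.
First-order condition: 319 − 2x_i − Σ_{j≠i} x_j = 0.
In a symmetric equilibrium every fishing fleet chooses the same x, so Σ_{j≠i} x_j = 2x. The condition becomes 319 − 4x = 0, giving x = 319/4 = 79.75.

79.75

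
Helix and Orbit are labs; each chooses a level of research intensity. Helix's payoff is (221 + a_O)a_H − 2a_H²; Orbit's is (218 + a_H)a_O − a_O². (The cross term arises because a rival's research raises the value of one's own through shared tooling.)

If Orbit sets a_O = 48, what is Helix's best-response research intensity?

Expanding Helix's payoff: 221a_H + a_Oa_H − 2a_H².
∂π/∂a_H = 221 + a_O − 4a_H = 0, so a_H = 55.25 + 0.25a_O.
At a_O = 48: a_H = 55.25 + 0.25·48 = 67.25.

67.25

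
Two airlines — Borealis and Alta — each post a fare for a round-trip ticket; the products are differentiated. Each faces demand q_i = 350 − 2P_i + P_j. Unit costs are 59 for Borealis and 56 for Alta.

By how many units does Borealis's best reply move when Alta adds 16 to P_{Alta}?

4

Borealis's profit: π = (P_{Borealis} − 59)(350 − 2P_{Borealis} + P_{Alta}).
∂π/∂P_{Borealis} = 468 − 4P_{Borealis} + P_{Alta} = 0 ⇒ P_{Borealis} = 117 + 0.25P_{Alta}.
The reaction-function slope is 0.25, so a 16-unit rise in P_{Alta} moves P_{Borealis} by 0.25 × 16 = 4. Borealis's best response rises — the actions are strategic complements.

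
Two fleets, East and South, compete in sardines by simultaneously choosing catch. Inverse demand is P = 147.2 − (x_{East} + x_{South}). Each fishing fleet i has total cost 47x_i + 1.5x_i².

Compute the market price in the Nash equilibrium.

Fishing fleet East's profit: π = x_{East}(147.2 − (x_{East} + x_{South})) − 47x_{East} − 1.5x_{East}².
∂π/∂x_{East} = 100.2 − 5x_{East} − x_{South} = 0, so x_{East} = 20.04 − 0.2x_{South}.
By symmetry x_{South} = x_{East}; substituting into the reaction function, 1.2x_{East} = 20.04 and x_{East} = 16.7.
Equilibrium price: P = 147.2 − 33.4 = 113.8.

113.8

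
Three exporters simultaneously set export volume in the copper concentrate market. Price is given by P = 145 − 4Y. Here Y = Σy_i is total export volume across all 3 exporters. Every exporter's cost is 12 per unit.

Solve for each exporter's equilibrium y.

A representative exporter's profit is π_i = y_i(145 − 4Y) − 12y_i, with Y = y_i + Σ_{j≠i} y_j.
First-order condition: 133 − 8y_i − 4Σ_{j≠i} y_j = 0.
Imposing symmetry (y_j = y for all j) turns Σ_{j≠i} y_j into 2y, so 133 = 16y and y = 8.3125.

8.3125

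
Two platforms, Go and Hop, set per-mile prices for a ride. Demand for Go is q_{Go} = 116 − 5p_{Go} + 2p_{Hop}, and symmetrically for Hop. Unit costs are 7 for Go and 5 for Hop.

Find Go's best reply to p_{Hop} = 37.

22.5

Go's profit: π = (p_{Go} − 7)(116 − 5p_{Go} + 2p_{Hop}).
∂π/∂p_{Go} = 151 − 10p_{Go} + 2p_{Hop} = 0 ⇒ p_{Go} = 15.1 + 0.2p_{Hop}.
At p_{Hop} = 37: p_{Go} = 15.1 + 0.2·37 = 22.5.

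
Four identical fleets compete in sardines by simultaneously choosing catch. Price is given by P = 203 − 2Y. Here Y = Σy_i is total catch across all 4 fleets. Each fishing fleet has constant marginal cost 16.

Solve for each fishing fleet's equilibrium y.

A representative fishing fleet's profit is π_i = y_i(203 − 2Y) − 16y_i, with Y = y_i + Σ_{j≠i} y_j.
First-order condition: 187 − 4y_i − 2Σ_{j≠i} y_j = 0.
Imposing symmetry (y_j = y for all j) turns Σ_{j≠i} y_j into 3y, so 187 = 10y and y = 18.7.

18.7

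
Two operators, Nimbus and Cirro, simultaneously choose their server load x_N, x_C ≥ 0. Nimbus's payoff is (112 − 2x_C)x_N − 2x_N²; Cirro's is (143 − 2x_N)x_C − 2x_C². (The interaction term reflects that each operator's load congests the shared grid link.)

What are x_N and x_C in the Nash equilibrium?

Expanding Nimbus's payoff: 112x_N − 2x_Cx_N − 2x_N².
∂π/∂x_N = 112 − 2x_C − 4x_N = 0, so x_N = 28 − 0.5x_C.
Likewise for Cirro: x_C = 35.75 − 0.5x_N.
Plugging x_C into Nimbus's best response: x_N = 28 − 0.5(35.75 − 0.5x_N) ⇒ 0.75x_N = 10.125, so x_N = 13.5.
Then x_C = 35.75 − 0.5·13.5 = 29.

13.5, 29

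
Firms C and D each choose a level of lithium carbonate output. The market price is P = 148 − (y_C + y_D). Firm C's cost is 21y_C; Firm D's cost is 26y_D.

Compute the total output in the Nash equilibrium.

Firm C's profit: π = y_C(148 − (y_C + y_D)) − 21y_C.
∂π/∂y_C = 127 − 2y_C − y_D = 0, so y_C = 63.5 − 0.5y_D.
By the same steps for D: y_D = 61 − 0.5y_C.
Plugging y_D into C's best response: y_C = 63.5 − 0.5(61 − 0.5y_C) ⇒ 0.75y_C = 33, so y_C = 44.
Then y_D = 61 − 0.5·44 = 39.
Total output: 44 + 39 = 83.

83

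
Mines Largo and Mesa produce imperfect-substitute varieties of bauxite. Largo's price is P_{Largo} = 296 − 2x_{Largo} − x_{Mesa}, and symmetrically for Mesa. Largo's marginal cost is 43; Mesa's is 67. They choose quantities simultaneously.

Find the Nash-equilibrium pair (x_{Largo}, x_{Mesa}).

52.2, 44.2

Mine Largo's profit: π = x_{Largo}(296 − 2x_{Largo} − x_{Mesa}) − 43x_{Largo}.
∂π/∂x_{Largo} = 253 − 4x_{Largo} − x_{Mesa} = 0 ⇒ x_{Largo} = 63.25 − 0.25x_{Mesa}.
Similarly x_{Mesa} = 57.25 − 0.25x_{Largo}.
Substituting the second reaction function into the first: x_{Largo} = 63.25 − 0.25(57.25 − 0.25x_{Largo}), which gives 0.9375x_{Largo} = 48.9375 ⇒ x_{Largo} = 52.2.
Then x_{Mesa} = 57.25 − 0.25·52.2 = 44.2.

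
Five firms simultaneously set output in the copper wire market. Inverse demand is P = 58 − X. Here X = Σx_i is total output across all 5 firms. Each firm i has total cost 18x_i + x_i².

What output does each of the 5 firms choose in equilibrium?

5

A representative firm's profit is π_i = x_i(58 − X) − 18x_i − x_i², with X = x_i + Σ_{j≠i} x_j.
First-order condition: 40 − 4x_i − Σ_{j≠i} x_j = 0.
In a symmetric equilibrium every firm chooses the same x, so Σ_{j≠i} x_j = 4x. The condition becomes 40 − 8x = 0, giving x = 40/8 = 5.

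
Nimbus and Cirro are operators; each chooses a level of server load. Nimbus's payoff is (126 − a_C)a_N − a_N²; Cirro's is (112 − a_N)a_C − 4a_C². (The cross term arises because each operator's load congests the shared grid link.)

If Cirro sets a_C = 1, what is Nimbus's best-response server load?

Expanding Nimbus's payoff: 126a_N − a_Ca_N − a_N².
∂π/∂a_N = 126 − a_C − 2a_N = 0, so a_N = 63 − 0.5a_C.
At a_C = 1: a_N = 63 − 0.5·1 = 62.5.

62.5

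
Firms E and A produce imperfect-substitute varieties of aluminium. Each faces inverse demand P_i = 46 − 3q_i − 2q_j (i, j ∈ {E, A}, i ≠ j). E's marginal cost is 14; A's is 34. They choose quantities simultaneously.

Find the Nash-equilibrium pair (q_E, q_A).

Firm E's profit: π = q_E(46 − 3q_E − 2q_A) − 14q_E.
∂π/∂q_E = 32 − 6q_E − 2q_A = 0 ⇒ q_E = 16/3 − (1/3)q_A.
Similarly q_A = 2 − (1/3)q_E.
Plugging q_A into E's best response: q_E = 16/3 − (1/3)(2 − (1/3)q_E) ⇒ (8/9)q_E = 14/3, so q_E = 5.25.
Then q_A = 2 − (1/3)·5.25 = 0.25.

5.25, 0.25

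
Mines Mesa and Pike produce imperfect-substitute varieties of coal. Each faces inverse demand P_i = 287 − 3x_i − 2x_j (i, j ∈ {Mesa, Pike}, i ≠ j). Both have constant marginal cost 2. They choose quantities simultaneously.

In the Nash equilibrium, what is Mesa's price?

Mine Mesa's profit: π = x_{Mesa}(287 − 3x_{Mesa} − 2x_{Pike}) − 2x_{Mesa}.
∂π/∂x_{Mesa} = 285 − 6x_{Mesa} − 2x_{Pike} = 0 ⇒ x_{Mesa} = 47.5 − (1/3)x_{Pike}.
The game is symmetric, so in equilibrium x_{Pike} = x_{Mesa}: the reaction function gives (4/3)x_{Mesa} = 47.5, hence x_{Mesa} = 35.625.
P_{Mesa} = 287 − 3·35.625 − 2·35.625 = 108.875.

108.875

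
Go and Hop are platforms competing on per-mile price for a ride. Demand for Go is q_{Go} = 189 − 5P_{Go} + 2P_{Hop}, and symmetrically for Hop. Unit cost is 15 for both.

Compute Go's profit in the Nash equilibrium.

Go's profit: π = (P_{Go} − 15)(189 − 5P_{Go} + 2P_{Hop}).
∂π/∂P_{Go} = 264 − 10P_{Go} + 2P_{Hop} = 0 ⇒ P_{Go} = 26.4 + 0.2P_{Hop}.
Setting P_{Go} = P_{Hop} in the reaction function: P_{Go} = 26.4 + 0.2P_{Go}, so P_{Go} = 26.4 / 0.8 = 33.
q_{Go} = 189 − 5·33 + 2·33 = 90.
Profit = (33 − 15)·90 = 1620.

1620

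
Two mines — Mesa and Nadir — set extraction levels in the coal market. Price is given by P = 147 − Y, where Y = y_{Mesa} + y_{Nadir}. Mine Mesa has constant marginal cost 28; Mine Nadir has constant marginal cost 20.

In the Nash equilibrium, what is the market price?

Mine Mesa's profit: π = y_{Mesa}(147 − (y_{Mesa} + y_{Nadir})) − 28y_{Mesa}.
∂π/∂y_{Mesa} = 119 − 2y_{Mesa} − y_{Nadir} = 0, so y_{Mesa} = 59.5 − 0.5y_{Nadir}.
By the same steps for Nadir: y_{Nadir} = 63.5 − 0.5y_{Mesa}.
Plugging y_{Nadir} into Mesa's best response: y_{Mesa} = 59.5 − 0.5(63.5 − 0.5y_{Mesa}) ⇒ 0.75y_{Mesa} = 27.75, so y_{Mesa} = 37.
Then y_{Nadir} = 63.5 − 0.5·37 = 45.
Equilibrium price: P = 147 − 82 = 65.

65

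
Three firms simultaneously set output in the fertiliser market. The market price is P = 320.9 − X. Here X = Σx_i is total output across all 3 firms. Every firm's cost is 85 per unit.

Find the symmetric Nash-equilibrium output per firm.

58.975

A representative firm's profit is π_i = x_i(320.9 − X) − 85x_i, with X = x_i + Σ_{j≠i} x_j.
First-order condition: 235.9 − 2x_i − Σ_{j≠i} x_j = 0.
Imposing symmetry (x_j = x for all j) turns Σ_{j≠i} x_j into 2x, so 235.9 = 4x and x = 58.975.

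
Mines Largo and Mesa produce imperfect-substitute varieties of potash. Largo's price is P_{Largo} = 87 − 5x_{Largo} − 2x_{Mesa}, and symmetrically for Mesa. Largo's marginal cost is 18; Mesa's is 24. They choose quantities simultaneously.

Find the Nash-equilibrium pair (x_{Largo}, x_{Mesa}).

Mine Largo's profit: π = x_{Largo}(87 − 5x_{Largo} − 2x_{Mesa}) − 18x_{Largo}.
∂π/∂x_{Largo} = 69 − 10x_{Largo} − 2x_{Mesa} = 0 ⇒ x_{Largo} = 6.9 − 0.2x_{Mesa}.
Similarly x_{Mesa} = 6.3 − 0.2x_{Largo}.
Substituting the second reaction function into the first: x_{Largo} = 6.9 − 0.2(6.3 − 0.2x_{Largo}), which gives 0.96x_{Largo} = 5.64 ⇒ x_{Largo} = 5.875.
Then x_{Mesa} = 6.3 − 0.2·5.875 = 5.125.

5.875, 5.125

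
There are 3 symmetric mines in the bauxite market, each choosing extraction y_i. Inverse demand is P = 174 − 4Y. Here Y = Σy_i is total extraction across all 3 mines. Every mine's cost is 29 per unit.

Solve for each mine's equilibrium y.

A representative mine's profit is π_i = y_i(174 − 4Y) − 29y_i, with Y = y_i + Σ_{j≠i} y_j.
First-order condition: 145 − 8y_i − 4Σ_{j≠i} y_j = 0.
Imposing symmetry (y_j = y for all j) turns Σ_{j≠i} y_j into 2y, so 145 = 16y and y = 9.0625.

9.0625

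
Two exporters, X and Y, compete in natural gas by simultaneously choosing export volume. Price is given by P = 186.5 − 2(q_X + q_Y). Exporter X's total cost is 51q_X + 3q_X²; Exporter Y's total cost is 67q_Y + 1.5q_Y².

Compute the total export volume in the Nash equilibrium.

24.75

Exporter X's profit: π = q_X(186.5 − 2(q_X + q_Y)) − 51q_X − 3q_X².
∂π/∂q_X = 135.5 − 10q_X − 2q_Y = 0, so q_X = 13.55 − 0.2q_Y.
For Y: ∂π/∂q_Y = 119.5 − 7q_Y − 2q_X = 0 ⇒ q_Y = 239/14 − (2/7)q_X.
Plugging q_Y into X's best response: q_X = 13.55 − 0.2(239/14 − (2/7)q_X) ⇒ (33/35)q_X = 1419/140, so q_X = 10.75.
Then q_Y = 239/14 − (2/7)·10.75 = 14.
Total export volume: 10.75 + 14 = 24.75.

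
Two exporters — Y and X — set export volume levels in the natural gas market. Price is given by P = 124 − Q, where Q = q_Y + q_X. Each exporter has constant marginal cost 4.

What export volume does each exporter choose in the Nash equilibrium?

40

Exporter Y's profit: π = q_Y(124 − (q_Y + q_X)) − 4q_Y.
∂π/∂q_Y = 120 − 2q_Y − q_X = 0, so q_Y = 60 − 0.5q_X.
Setting q_Y = q_X in the reaction function: q_Y = 60 − 0.5q_Y, so q_Y = 60 / 1.5 = 40.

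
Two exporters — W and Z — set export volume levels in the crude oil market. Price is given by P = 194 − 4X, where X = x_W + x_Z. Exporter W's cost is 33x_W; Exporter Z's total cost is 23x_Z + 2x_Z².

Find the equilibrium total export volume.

Exporter W's profit: π = x_W(194 − 4(x_W + x_Z)) − 33x_W.
∂π/∂x_W = 161 − 8x_W − 4x_Z = 0, so x_W = 20.125 − 0.5x_Z.
For Z: ∂π/∂x_Z = 171 − 12x_Z − 4x_W = 0 ⇒ x_Z = 14.25 − (1/3)x_W.
Substituting the second reaction function into the first: x_W = 20.125 − 0.5(14.25 − (1/3)x_W), which gives (5/6)x_W = 13 ⇒ x_W = 15.6.
Then x_Z = 14.25 − (1/3)·15.6 = 9.05.
Total export volume: 15.6 + 9.05 = 24.65.

24.65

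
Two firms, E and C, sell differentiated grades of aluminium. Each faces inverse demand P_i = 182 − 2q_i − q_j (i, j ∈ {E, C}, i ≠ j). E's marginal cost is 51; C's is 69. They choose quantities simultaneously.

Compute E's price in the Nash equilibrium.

Firm E's profit: π = q_E(182 − 2q_E − q_C) − 51q_E.
∂π/∂q_E = 131 − 4q_E − q_C = 0 ⇒ q_E = 32.75 − 0.25q_C.
Similarly q_C = 28.25 − 0.25q_E.
Plugging q_C into E's best response: q_E = 32.75 − 0.25(28.25 − 0.25q_E) ⇒ 0.9375q_E = 25.6875, so q_E = 27.4.
Then q_C = 28.25 − 0.25·27.4 = 21.4.
P_E = 182 − 2·27.4 − 21.4 = 105.8.

105.8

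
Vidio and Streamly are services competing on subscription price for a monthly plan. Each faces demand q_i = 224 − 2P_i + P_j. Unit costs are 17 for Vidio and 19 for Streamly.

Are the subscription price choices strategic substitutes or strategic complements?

Vidio's profit: π = (P_{Vidio} − 17)(224 − 2P_{Vidio} + P_{Streamly}).
∂π/∂P_{Vidio} = 258 − 4P_{Vidio} + P_{Streamly} = 0 ⇒ P_{Vidio} = 64.5 + 0.25P_{Streamly}.
The best-response slope dP_{Vidio}/dP_{Streamly} = 0.25 > 0: the reaction function is upward-sloping, so the choices are strategic complements.

strategic complements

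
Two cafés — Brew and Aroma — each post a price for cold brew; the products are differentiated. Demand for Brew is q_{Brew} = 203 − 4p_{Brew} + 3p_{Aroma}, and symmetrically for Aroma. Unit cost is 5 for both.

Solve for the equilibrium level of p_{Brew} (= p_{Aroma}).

Brew's profit: π = (p_{Brew} − 5)(203 − 4p_{Brew} + 3p_{Aroma}).
∂π/∂p_{Brew} = 223 − 8p_{Brew} + 3p_{Aroma} = 0 ⇒ p_{Brew} = 27.875 + 0.375p_{Aroma}.
Setting p_{Brew} = p_{Aroma} in the reaction function: p_{Brew} = 27.875 + 0.375p_{Brew}, so p_{Brew} = 27.875 / 0.625 = 44.6.

44.6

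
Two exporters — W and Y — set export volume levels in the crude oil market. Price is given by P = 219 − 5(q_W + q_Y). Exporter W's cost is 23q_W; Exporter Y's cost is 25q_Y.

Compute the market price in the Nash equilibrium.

89

Exporter W's profit: π = q_W(219 − 5(q_W + q_Y)) − 23q_W.
∂π/∂q_W = 196 − 10q_W − 5q_Y = 0, so q_W = 19.6 − 0.5q_Y.
By the same steps for Y: q_Y = 19.4 − 0.5q_W.
Solving the two reaction functions simultaneously: (1 − (−0.5)(−0.5))q_W = 19.6 − 0.5·19.4, so 0.75q_W = 9.9 and q_W = 13.2.
Then q_Y = 19.4 − 0.5·13.2 = 12.8.
Equilibrium price: P = 219 − 5·26 = 89.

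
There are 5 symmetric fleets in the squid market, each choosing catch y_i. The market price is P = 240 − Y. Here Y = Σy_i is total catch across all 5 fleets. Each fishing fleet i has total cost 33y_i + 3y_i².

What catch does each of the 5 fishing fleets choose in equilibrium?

A representative fishing fleet's profit is π_i = y_i(240 − Y) − 33y_i − 3y_i², with Y = y_i + Σ_{j≠i} y_j.
First-order condition: 207 − 8y_i − Σ_{j≠i} y_j = 0.
With identical fishing fleets, set every y_j = y: then 207 − 8y − 4y = 0, i.e. y = 207/12 = 17.25.

17.25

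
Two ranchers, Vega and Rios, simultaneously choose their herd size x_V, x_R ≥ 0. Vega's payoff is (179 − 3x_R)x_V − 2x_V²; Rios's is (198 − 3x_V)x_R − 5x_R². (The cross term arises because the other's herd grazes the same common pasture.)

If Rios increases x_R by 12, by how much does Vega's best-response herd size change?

Expanding Vega's payoff: 179x_V − 3x_Rx_V − 2x_V².
∂π/∂x_V = 179 − 3x_R − 4x_V = 0, so x_V = 44.75 − 0.75x_R.
The reaction-function slope is −0.75, so a 12-unit rise in x_R moves x_V by −0.75 × 12 = −9. Vega's best response falls — the actions are strategic substitutes.

-9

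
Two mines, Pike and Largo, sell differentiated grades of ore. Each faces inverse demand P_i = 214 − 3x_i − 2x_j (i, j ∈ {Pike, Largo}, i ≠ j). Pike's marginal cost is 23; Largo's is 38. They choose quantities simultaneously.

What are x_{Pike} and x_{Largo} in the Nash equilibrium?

24.8125, 21.0625

Mine Pike's profit: π = x_{Pike}(214 − 3x_{Pike} − 2x_{Largo}) − 23x_{Pike}.
∂π/∂x_{Pike} = 191 − 6x_{Pike} − 2x_{Largo} = 0 ⇒ x_{Pike} = 191/6 − (1/3)x_{Largo}.
Similarly x_{Largo} = 88/3 − (1/3)x_{Pike}.
Solving the two reaction functions simultaneously: (1 − (−1/3)(−1/3))x_{Pike} = 191/6 − (1/3)·(88/3), so (8/9)x_{Pike} = 397/18 and x_{Pike} = 24.8125.
Then x_{Largo} = 88/3 − (1/3)·24.8125 = 21.0625.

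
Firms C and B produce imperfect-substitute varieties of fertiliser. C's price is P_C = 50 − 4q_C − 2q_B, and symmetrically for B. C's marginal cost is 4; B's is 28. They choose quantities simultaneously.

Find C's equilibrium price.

25.6

Firm C's profit: π = q_C(50 − 4q_C − 2q_B) − 4q_C.
∂π/∂q_C = 46 − 8q_C − 2q_B = 0 ⇒ q_C = 5.75 − 0.25q_B.
Similarly q_B = 2.75 − 0.25q_C.
Plugging q_B into C's best response: q_C = 5.75 − 0.25(2.75 − 0.25q_C) ⇒ 0.9375q_C = 5.0625, so q_C = 5.4.
Then q_B = 2.75 − 0.25·5.4 = 1.4.
P_C = 50 − 4·5.4 − 2·1.4 = 25.6.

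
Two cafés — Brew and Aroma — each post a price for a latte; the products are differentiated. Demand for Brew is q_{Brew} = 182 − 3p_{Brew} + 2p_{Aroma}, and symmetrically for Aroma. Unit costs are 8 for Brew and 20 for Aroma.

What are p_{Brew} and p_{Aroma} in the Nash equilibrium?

Brew's profit: π = (p_{Brew} − 8)(182 − 3p_{Brew} + 2p_{Aroma}).
∂π/∂p_{Brew} = 206 − 6p_{Brew} + 2p_{Aroma} = 0 ⇒ p_{Brew} = 103/3 + (1/3)p_{Aroma}.
Similarly p_{Aroma} = 121/3 + (1/3)p_{Brew}.
Plugging p_{Aroma} into Brew's best response: p_{Brew} = 103/3 + (1/3)(121/3 + (1/3)p_{Brew}) ⇒ (8/9)p_{Brew} = 430/9, so p_{Brew} = 53.75.
Then p_{Aroma} = 121/3 + (1/3)·53.75 = 58.25.

53.75, 58.25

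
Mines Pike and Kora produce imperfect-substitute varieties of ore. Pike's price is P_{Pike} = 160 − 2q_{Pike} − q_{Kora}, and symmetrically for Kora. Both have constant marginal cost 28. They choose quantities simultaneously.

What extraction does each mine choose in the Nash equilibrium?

Mine Pike's profit: π = q_{Pike}(160 − 2q_{Pike} − q_{Kora}) − 28q_{Pike}.
∂π/∂q_{Pike} = 132 − 4q_{Pike} − q_{Kora} = 0 ⇒ q_{Pike} = 33 − 0.25q_{Kora}.
Setting q_{Pike} = q_{Kora} in the reaction function: q_{Pike} = 33 − 0.25q_{Pike}, so q_{Pike} = 33 / 1.25 = 26.4.

26.4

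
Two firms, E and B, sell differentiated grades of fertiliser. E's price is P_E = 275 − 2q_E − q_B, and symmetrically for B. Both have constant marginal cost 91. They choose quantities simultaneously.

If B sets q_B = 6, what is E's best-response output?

Firm E's profit: π = q_E(275 − 2q_E − q_B) − 91q_E.
∂π/∂q_E = 184 − 4q_E − q_B = 0 ⇒ q_E = 46 − 0.25q_B.
At q_B = 6: q_E = 46 − 0.25·6 = 44.5.

44.5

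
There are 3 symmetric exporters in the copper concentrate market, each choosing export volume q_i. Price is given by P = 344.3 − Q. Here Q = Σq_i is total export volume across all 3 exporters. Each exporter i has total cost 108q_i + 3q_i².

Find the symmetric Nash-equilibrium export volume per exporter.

A representative exporter's profit is π_i = q_i(344.3 − Q) − 108q_i − 3q_i², with Q = q_i + Σ_{j≠i} q_j.
First-order condition: 236.3 − 8q_i − Σ_{j≠i} q_j = 0.
In a symmetric equilibrium every exporter chooses the same q, so Σ_{j≠i} q_j = 2q. The condition becomes 236.3 − 10q = 0, giving q = 236.3/10 = 23.63.

23.63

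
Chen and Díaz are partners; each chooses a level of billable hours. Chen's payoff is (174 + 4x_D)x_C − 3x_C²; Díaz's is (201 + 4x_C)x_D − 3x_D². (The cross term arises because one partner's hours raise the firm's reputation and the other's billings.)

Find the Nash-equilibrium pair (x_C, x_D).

92.4, 95.1

Expanding Chen's payoff: 174x_C + 4x_Dx_C − 3x_C².
∂π/∂x_C = 174 + 4x_D − 6x_C = 0, so x_C = 29 + (2/3)x_D.
Likewise for Díaz: x_D = 33.5 + (2/3)x_C.
Plugging x_D into Chen's best response: x_C = 29 + (2/3)(33.5 + (2/3)x_C) ⇒ (5/9)x_C = 154/3, so x_C = 92.4.
Then x_D = 33.5 + (2/3)·92.4 = 95.1.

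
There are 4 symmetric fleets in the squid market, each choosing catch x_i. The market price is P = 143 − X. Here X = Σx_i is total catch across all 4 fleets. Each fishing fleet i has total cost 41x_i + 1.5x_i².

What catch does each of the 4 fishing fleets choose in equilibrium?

12.75

A representative fishing fleet's profit is π_i = x_i(143 − X) − 41x_i − 1.5x_i², with X = x_i + Σ_{j≠i} x_j.
First-order condition: 102 − 5x_i − Σ_{j≠i} x_j = 0.
Imposing symmetry (x_j = x for all j) turns Σ_{j≠i} x_j into 3x, so 102 = 8x and x = 12.75.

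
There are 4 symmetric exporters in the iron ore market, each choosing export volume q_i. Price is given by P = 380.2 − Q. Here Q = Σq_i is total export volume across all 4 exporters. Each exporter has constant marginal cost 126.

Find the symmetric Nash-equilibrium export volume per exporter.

50.84

A representative exporter's profit is π_i = q_i(380.2 − Q) − 126q_i, with Q = q_i + Σ_{j≠i} q_j.
First-order condition: 254.2 − 2q_i − Σ_{j≠i} q_j = 0.
Imposing symmetry (q_j = q for all j) turns Σ_{j≠i} q_j into 3q, so 254.2 = 5q and q = 50.84.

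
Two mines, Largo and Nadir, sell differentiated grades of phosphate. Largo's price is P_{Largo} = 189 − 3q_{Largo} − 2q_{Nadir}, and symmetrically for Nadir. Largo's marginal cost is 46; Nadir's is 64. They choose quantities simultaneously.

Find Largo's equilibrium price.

103

Mine Largo's profit: π = q_{Largo}(189 − 3q_{Largo} − 2q_{Nadir}) − 46q_{Largo}.
∂π/∂q_{Largo} = 143 − 6q_{Largo} − 2q_{Nadir} = 0 ⇒ q_{Largo} = 143/6 − (1/3)q_{Nadir}.
Similarly q_{Nadir} = 125/6 − (1/3)q_{Largo}.
Solving the two reaction functions simultaneously: (1 − (−1/3)(−1/3))q_{Largo} = 143/6 − (1/3)·(125/6), so (8/9)q_{Largo} = 152/9 and q_{Largo} = 19.
Then q_{Nadir} = 125/6 − (1/3)·19 = 14.5.
P_{Largo} = 189 − 3·19 − 2·14.5 = 103.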